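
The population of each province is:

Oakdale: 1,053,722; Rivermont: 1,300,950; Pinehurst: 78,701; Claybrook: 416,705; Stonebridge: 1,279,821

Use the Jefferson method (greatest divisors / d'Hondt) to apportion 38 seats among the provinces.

Oakdale=10, Rivermont=12, Pinehurst=0, Claybrook=4, Stonebridge=12

Standard divisor 4129899/38 ≈ 108681.553; standard quotas: Oakdale 9.696, Rivermont 11.970, Pinehurst 0.724, Claybrook 3.834, Stonebridge 11.776.
Rounding down gives 9, 11, 0, 3, 11 = 34 seats, so the divisor must be adjusted.
With modified divisor 102100: modified quotas Oakdale 10.320, Rivermont 12.742, Pinehurst 0.771, Claybrook 4.081, Stonebridge 12.535.
Rounding down: Oakdale 10, Rivermont 12, Pinehurst 0, Claybrook 4, Stonebridge 12 (total 38).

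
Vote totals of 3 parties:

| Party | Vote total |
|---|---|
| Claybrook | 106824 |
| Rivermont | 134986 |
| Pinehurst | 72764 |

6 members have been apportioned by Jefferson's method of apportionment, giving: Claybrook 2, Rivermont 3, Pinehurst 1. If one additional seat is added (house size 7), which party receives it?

Priority for the next seat is population ÷ (current seats + 1).
Priorities: Claybrook 35608.000, Rivermont 33746.500, Pinehurst 36382.000.
Highest priority: Pinehurst.

Pinehurst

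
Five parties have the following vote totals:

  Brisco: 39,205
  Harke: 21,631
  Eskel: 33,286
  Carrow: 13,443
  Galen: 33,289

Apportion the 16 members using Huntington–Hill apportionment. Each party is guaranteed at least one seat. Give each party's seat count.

Brisco=4, Harke=2, Eskel=4, Carrow=2, Galen=4

With divisor 9168: modified quotas Brisco 4.276, Harke 2.359, Eskel 3.631, Carrow 1.466, Galen 3.631.
Geometric-mean thresholds: Brisco √(4·5)=4.472, Harke √(2·3)=2.449, Eskel √(3·4)=3.464, Carrow √(1·2)=1.414, Galen √(3·4)=3.464.
Each quota rounded against its threshold gives Brisco 4, Harke 2, Eskel 4, Carrow 2, Galen 4 (total 16).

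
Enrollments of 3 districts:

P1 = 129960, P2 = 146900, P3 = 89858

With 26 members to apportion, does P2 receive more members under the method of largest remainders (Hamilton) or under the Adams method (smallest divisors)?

Hamilton: P1 9, P2 11, P3 6.
Adams: P1 9, P2 10, P3 7.
P2 gets 11 under Hamilton and 10 under Adams.

Hamilton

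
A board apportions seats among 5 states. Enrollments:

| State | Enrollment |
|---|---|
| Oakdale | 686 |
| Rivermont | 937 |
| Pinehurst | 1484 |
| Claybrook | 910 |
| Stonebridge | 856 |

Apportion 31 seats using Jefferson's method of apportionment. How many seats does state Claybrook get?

6

Standard divisor 4873/31 ≈ 157.194; standard quotas: Oakdale 4.364, Rivermont 5.961, Pinehurst 9.441, Claybrook 5.789, Stonebridge 5.446.
Rounding down gives 4, 5, 9, 5, 5 = 28 seats, so the divisor must be adjusted.
With modified divisor 146: modified quotas Oakdale 4.699, Rivermont 6.418, Pinehurst 10.164, Claybrook 6.233, Stonebridge 5.863.
Rounding down: Oakdale 4, Rivermont 6, Pinehurst 10, Claybrook 6, Stonebridge 5 (total 31).
Claybrook receives 6.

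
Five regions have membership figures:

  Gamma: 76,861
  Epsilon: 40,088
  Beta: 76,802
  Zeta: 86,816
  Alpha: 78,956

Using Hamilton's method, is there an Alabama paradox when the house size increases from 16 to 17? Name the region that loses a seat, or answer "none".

At 16 seats: Gamma 3, Epsilon 2, Beta 3, Zeta 4, Alpha 4.
At 17 seats: Gamma 4, Epsilon 2, Beta 3, Zeta 4, Alpha 4.
No region's allocation decreased.

none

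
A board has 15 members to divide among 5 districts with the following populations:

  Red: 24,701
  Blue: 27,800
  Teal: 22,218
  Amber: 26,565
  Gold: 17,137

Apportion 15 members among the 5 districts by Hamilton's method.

Red 3; Blue 4; Teal 3; Amber 3; Gold 2

Total 118421; standard divisor 118421/15 ≈ 7894.733.
Standard quotas: Red 3.1288, Blue 3.5213, Teal 2.8143, Amber 3.3649, Gold 2.1707.
Lower quotas: Red 3, Blue 3, Teal 2, Amber 3, Gold 2 (sum 13, leaving 2 seats).
Remainders in descending order: Teal 0.8143, Blue 0.5213, Amber 0.3649, Gold 0.1707, Red 0.1288.
Largest remainders: Teal, Blue receive the extra seats.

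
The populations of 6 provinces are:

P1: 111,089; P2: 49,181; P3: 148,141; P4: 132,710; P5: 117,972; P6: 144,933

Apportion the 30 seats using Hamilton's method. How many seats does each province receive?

P1: 5; P2: 2; P3: 6; P4: 6; P5: 5; P6: 6

Total 704026; standard divisor 704026/30 ≈ 23467.533.
Standard quotas: P1 4.7337, P2 2.0957, P3 6.3126, P4 5.6550, P5 5.0270, P6 6.1759.
Lower quotas: P1 4, P2 2, P3 6, P4 5, P5 5, P6 6 (sum 28, leaving 2 seats).
Remainders in descending order: P1 0.7337, P4 0.6550, P3 0.3126, P6 0.1759, P2 0.0957, P5 0.0270.
The surplus seats go to P1, P4.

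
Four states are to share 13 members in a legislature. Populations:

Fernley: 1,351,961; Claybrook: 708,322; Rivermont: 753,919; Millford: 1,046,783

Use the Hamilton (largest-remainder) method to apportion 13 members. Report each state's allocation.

Fernley 5, Claybrook 2, Rivermont 3, Millford 3

Total 3860985; standard divisor 3860985/13 ≈ 296998.846.
Standard quotas: Fernley 4.5521, Claybrook 2.3849, Rivermont 2.5385, Millford 3.5245.
Lower quotas: Fernley 4, Claybrook 2, Rivermont 2, Millford 3 (sum 11, leaving 2 seats).
Remainders in descending order: Fernley 0.5521, Rivermont 0.5385, Millford 0.5245, Claybrook 0.3849.
Largest remainders: Fernley, Rivermont receive the extra seats.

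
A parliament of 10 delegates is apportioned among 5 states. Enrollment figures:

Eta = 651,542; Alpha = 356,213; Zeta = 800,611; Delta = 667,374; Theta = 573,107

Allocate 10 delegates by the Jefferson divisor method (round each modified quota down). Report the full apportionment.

Standard divisor 3048847/10 ≈ 304884.7; standard quotas: Eta 2.137, Alpha 1.168, Zeta 2.626, Delta 2.189, Theta 1.880.
Rounding down gives 2, 1, 2, 2, 1 = 8 seats, so the divisor must be adjusted.
With modified divisor 244700: modified quotas Eta 2.663, Alpha 1.456, Zeta 3.272, Delta 2.727, Theta 2.342.
Rounding down: Eta 2, Alpha 1, Zeta 3, Delta 2, Theta 2 (total 10).

Eta 2, Alpha 1, Zeta 3, Delta 2, Theta 2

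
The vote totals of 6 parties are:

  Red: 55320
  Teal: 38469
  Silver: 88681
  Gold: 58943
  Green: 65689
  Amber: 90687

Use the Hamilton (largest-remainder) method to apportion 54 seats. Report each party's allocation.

Red: 8; Teal: 5; Silver: 12; Gold: 8; Green: 9; Amber: 12

The standard divisor is 397789/54 ≈ 7366.463.
Standard quotas: Red 7.5097, Teal 5.2222, Silver 12.0385, Gold 8.0015, Green 8.9173, Amber 12.3108.
Lower quotas: Red 7, Teal 5, Silver 12, Gold 8, Green 8, Amber 12 (sum 52, leaving 2 seats).
Remainders in descending order: Green 0.9173, Red 0.5097, Amber 0.3108, Teal 0.2222, Silver 0.0385, Gold 0.0015.
The surplus seats go to Green, Red.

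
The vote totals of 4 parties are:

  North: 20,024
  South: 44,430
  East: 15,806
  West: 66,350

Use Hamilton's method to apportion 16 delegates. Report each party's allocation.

North=2, South=5, East=2, West=7

Standard divisor: 146610 ÷ 16 ≈ 9163.125.
Standard quotas: North 2.1853, South 4.8488, East 1.7250, West 7.2410.
Lower quotas: North 2, South 4, East 1, West 7 (sum 14, leaving 2 seats).
Remainders in descending order: South 0.8488, East 0.7250, West 0.2410, North 0.1853.
The surplus seats go to South, East.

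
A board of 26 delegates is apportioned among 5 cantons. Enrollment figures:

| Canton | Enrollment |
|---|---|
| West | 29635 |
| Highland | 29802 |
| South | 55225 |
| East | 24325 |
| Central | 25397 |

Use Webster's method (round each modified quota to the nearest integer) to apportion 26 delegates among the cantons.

West: 5, Highland: 5, South: 8, East: 4, Central: 4

Standard divisor 164384/26 ≈ 6322.462; standard quotas: West 4.687, Highland 4.714, South 8.735, East 3.847, Central 4.017.
Rounding to the nearest integer gives 5, 5, 9, 4, 4 = 27 seats, so the divisor must be adjusted.
With modified divisor 6540: modified quotas West 4.531, Highland 4.557, South 8.444, East 3.719, Central 3.883.
Rounding to the nearest integer: West 5, Highland 5, South 8, East 4, Central 4 (total 26).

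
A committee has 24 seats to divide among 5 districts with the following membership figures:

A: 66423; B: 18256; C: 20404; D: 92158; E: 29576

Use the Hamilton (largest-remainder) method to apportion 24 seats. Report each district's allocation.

A 7, B 2, C 2, D 10, E 3

Total 226817; standard divisor 226817/24 ≈ 9450.708.
Standard quotas: A 7.0284, B 1.9317, C 2.1590, D 9.7514, E 3.1295.
Lower quotas: A 7, B 1, C 2, D 9, E 3 (sum 22, leaving 2 seats).
Remainders in descending order: B 0.9317, D 0.7514, C 0.1590, E 0.1295, A 0.0284.
Largest remainders: B, D receive the extra seats.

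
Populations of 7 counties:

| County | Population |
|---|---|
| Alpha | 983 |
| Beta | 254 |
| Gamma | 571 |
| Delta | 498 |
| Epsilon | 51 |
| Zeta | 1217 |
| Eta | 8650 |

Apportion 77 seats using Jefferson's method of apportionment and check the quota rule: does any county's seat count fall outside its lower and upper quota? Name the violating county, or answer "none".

Eta

Standard quotas: Alpha 6.192, Beta 1.600, Gamma 3.597, Delta 3.137, Epsilon 0.321, Zeta 7.666, Eta 54.487.
Jefferson allocation: Alpha 6, Beta 1, Gamma 3, Delta 3, Epsilon 0, Zeta 8, Eta 56.
Eta has quota 54.487 (lower 54, upper 55) but receives 56 — outside the quota interval.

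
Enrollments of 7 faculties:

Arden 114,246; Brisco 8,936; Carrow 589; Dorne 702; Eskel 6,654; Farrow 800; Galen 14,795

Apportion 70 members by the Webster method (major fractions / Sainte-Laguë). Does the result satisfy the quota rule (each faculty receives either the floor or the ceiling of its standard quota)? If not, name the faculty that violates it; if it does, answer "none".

Arden

Standard quotas: Arden 54.506, Brisco 4.263, Carrow 0.281, Dorne 0.335, Eskel 3.175, Farrow 0.382, Galen 7.059.
Webster allocation: Arden 56, Brisco 4, Carrow 0, Dorne 0, Eskel 3, Farrow 0, Galen 7.
Arden has quota 54.506 (lower 54, upper 55) but receives 56 — outside the quota interval.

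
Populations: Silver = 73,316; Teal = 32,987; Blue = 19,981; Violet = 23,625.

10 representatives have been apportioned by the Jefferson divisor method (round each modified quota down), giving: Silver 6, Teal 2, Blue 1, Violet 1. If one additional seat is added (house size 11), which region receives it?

Priority for the next seat is population ÷ (current seats + 1).
Priorities: Silver 10473.714, Teal 10995.667, Blue 9990.500, Violet 11812.500.
Highest priority: Violet.

Violet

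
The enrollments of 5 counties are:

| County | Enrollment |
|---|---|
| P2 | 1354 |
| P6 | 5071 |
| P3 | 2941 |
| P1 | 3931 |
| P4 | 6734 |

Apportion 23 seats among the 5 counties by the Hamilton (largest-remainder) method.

P2 2, P6 6, P3 3, P1 4, P4 8

Total 20031; standard divisor 20031/23 ≈ 870.913.
Standard quotas: P2 1.5547, P6 5.8226, P3 3.3769, P1 4.5137, P4 7.7321.
Lower quotas: P2 1, P6 5, P3 3, P1 4, P4 7 (sum 20, leaving 3 seats).
Remainders in descending order: P6 0.8226, P4 0.7321, P2 0.5547, P1 0.5137, P3 0.3769.
Largest remainders: P6, P4, P2 receive the extra seats.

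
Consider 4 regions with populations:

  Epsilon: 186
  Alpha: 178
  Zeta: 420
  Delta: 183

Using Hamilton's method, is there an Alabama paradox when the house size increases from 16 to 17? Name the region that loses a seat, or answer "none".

none

At 16 seats: Epsilon 3, Alpha 3, Zeta 7, Delta 3.
At 17 seats: Epsilon 3, Alpha 3, Zeta 8, Delta 3.
No region's allocation decreased.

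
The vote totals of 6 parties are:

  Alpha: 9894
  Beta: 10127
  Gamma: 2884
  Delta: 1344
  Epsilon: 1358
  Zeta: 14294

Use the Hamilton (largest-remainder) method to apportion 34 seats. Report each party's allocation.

Total 39901; standard divisor 39901/34 ≈ 1173.559.
Standard quotas: Alpha 8.4308, Beta 8.6293, Gamma 2.4575, Delta 1.1452, Epsilon 1.1572, Zeta 12.1800.
Lower quotas: Alpha 8, Beta 8, Gamma 2, Delta 1, Epsilon 1, Zeta 12 (sum 32, leaving 2 seats).
Remainders in descending order: Beta 0.6293, Gamma 0.4575, Alpha 0.4308, Zeta 0.1800, Epsilon 0.1572, Delta 0.1452.
Largest remainders: Beta, Gamma receive the extra seats.

Alpha 8, Beta 9, Gamma 3, Delta 1, Epsilon 1, Zeta 12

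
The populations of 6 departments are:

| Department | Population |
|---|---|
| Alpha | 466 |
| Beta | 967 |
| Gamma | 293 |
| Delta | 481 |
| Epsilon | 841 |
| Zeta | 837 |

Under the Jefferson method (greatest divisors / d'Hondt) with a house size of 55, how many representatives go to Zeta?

12

Standard divisor 3885/55 ≈ 70.636; standard quotas: Alpha 6.597, Beta 13.690, Gamma 4.148, Delta 6.810, Epsilon 11.906, Zeta 11.849.
Rounding down gives 6, 13, 4, 6, 11, 11 = 51 seats, so the divisor must be adjusted.
With modified divisor 68: modified quotas Alpha 6.853, Beta 14.221, Gamma 4.309, Delta 7.074, Epsilon 12.368, Zeta 12.309.
Rounding down: Alpha 6, Beta 14, Gamma 4, Delta 7, Epsilon 12, Zeta 12 (total 55).
Zeta receives 12.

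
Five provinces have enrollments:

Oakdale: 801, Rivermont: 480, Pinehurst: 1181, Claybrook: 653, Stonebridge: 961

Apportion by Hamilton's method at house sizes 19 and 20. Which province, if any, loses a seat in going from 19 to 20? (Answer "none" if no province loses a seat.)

At 19 seats: Oakdale 4, Rivermont 2, Pinehurst 6, Claybrook 3, Stonebridge 4.
At 20 seats: Oakdale 4, Rivermont 2, Pinehurst 6, Claybrook 3, Stonebridge 5.
No province's allocation decreased.

none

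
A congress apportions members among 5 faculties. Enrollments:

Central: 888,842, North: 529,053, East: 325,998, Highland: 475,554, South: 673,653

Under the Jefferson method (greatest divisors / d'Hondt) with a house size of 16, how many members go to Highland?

Standard divisor 2893100/16 ≈ 180818.75; standard quotas: Central 4.916, North 2.926, East 1.803, Highland 2.630, South 3.726.
Rounding down gives 4, 2, 1, 2, 3 = 12 seats, so the divisor must be adjusted.
With modified divisor 160800: modified quotas Central 5.528, North 3.290, East 2.027, Highland 2.957, South 4.189.
Rounding down: Central 5, North 3, East 2, Highland 2, South 4 (total 16).
Highland receives 2.

2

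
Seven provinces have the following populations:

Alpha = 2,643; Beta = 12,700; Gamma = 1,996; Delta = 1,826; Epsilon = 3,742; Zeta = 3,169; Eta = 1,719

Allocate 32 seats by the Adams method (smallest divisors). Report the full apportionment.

Alpha 3; Beta 14; Gamma 3; Delta 2; Epsilon 4; Zeta 4; Eta 2

Standard divisor 27795/32 ≈ 868.594; standard quotas: Alpha 3.043, Beta 14.621, Gamma 2.298, Delta 2.102, Epsilon 4.308, Zeta 3.648, Eta 1.979.
Rounding up gives 4, 15, 3, 3, 5, 4, 2 = 36 seats, so the divisor must be adjusted.
With modified divisor 960: modified quotas Alpha 2.753, Beta 13.229, Gamma 2.079, Delta 1.902, Epsilon 3.898, Zeta 3.301, Eta 1.791.
Rounding up: Alpha 3, Beta 14, Gamma 3, Delta 2, Epsilon 4, Zeta 4, Eta 2 (total 32).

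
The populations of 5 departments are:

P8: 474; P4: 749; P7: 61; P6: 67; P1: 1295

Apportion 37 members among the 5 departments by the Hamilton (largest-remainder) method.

P8=7; P4=10; P7=1; P6=1; P1=18

Standard divisor: 2646 ÷ 37 ≈ 71.514.
Standard quotas: P8 6.628, P4 10.474, P7 0.853, P6 0.937, P1 18.108.
Lower quotas: P8 6, P4 10, P7 0, P6 0, P1 18 (sum 34, leaving 3 seats).
Remainders in descending order: P6 0.937, P7 0.853, P8 0.628, P4 0.474, P1 0.108.
The surplus seats go to P6, P7, P8.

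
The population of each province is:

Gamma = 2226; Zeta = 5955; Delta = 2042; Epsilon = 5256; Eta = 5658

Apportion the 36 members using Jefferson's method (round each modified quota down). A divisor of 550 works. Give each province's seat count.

With modified divisor 550: modified quotas Gamma 4.047, Zeta 10.827, Delta 3.713, Epsilon 9.556, Eta 10.287.
Rounding down: Gamma 4, Zeta 10, Delta 3, Epsilon 9, Eta 10 (total 36).

Gamma 4, Zeta 10, Delta 3, Epsilon 9, Eta 10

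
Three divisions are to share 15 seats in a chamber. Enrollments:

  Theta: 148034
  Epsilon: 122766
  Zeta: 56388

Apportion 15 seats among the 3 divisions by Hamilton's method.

Theta=7; Epsilon=6; Zeta=2

Total 327188; standard divisor 327188/15 ≈ 21812.533.
Standard quotas: Theta 6.7866, Epsilon 5.6282, Zeta 2.5851.
Lower quotas: Theta 6, Epsilon 5, Zeta 2 (sum 13, leaving 2 seats).
Remainders in descending order: Theta 0.7866, Epsilon 0.6282, Zeta 0.5851.
Largest remainders: Theta, Epsilon receive the extra seats.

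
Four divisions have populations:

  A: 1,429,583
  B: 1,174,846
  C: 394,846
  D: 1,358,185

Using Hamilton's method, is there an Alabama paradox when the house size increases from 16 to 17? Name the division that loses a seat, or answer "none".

C

At 16 seats: A 5, B 4, C 2, D 5.
At 17 seats: A 6, B 5, C 1, D 5.
C drops from 2 to 1.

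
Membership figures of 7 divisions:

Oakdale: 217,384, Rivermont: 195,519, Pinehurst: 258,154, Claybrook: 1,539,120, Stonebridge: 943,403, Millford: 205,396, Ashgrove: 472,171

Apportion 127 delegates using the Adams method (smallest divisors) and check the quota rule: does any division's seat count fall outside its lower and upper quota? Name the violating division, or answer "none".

Standard quotas: Oakdale 7.206, Rivermont 6.481, Pinehurst 8.558, Claybrook 51.021, Stonebridge 31.273, Millford 6.809, Ashgrove 15.652.
Adams allocation: Oakdale 7, Rivermont 7, Pinehurst 9, Claybrook 50, Stonebridge 31, Millford 7, Ashgrove 16.
Claybrook has quota 51.021 (lower 51, upper 52) but receives 50 — outside the quota interval.

Claybrook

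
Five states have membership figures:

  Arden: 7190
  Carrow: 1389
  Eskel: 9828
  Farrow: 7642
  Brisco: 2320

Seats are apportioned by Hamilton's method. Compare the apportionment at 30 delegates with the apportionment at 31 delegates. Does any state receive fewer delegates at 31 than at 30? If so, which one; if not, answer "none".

At 30 seats: Arden 8, Carrow 2, Eskel 10, Farrow 8, Brisco 2.
At 31 seats: Arden 8, Carrow 1, Eskel 11, Farrow 8, Brisco 3.
Carrow drops from 2 to 1.

Carrow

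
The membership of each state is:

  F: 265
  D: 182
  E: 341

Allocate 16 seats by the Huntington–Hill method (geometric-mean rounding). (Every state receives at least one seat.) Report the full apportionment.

With divisor 50: modified quotas F 5.300, D 3.640, E 6.820.
Geometric-mean thresholds: F √(5·6)=5.477, D √(3·4)=3.464, E √(6·7)=6.481.
Each quota rounded against its threshold gives F 5, D 4, E 7 (total 16).

F 5, D 4, E 7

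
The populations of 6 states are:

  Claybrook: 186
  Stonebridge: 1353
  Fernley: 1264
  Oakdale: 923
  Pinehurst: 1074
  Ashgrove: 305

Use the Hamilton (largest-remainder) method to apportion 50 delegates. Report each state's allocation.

Claybrook=2; Stonebridge=13; Fernley=12; Oakdale=9; Pinehurst=11; Ashgrove=3

Total 5105; standard divisor 5105/50 ≈ 102.1.
Standard quotas: Claybrook 1.822, Stonebridge 13.252, Fernley 12.380, Oakdale 9.040, Pinehurst 10.519, Ashgrove 2.987.
Lower quotas: Claybrook 1, Stonebridge 13, Fernley 12, Oakdale 9, Pinehurst 10, Ashgrove 2 (sum 47, leaving 3 seats).
Remainders in descending order: Ashgrove 0.987, Claybrook 0.822, Pinehurst 0.519, Fernley 0.380, Stonebridge 0.252, Oakdale 0.040.
Largest remainders: Ashgrove, Claybrook, Pinehurst receive the extra seats.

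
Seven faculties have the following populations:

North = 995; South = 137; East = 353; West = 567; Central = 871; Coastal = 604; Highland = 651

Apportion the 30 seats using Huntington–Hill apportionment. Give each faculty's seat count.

With divisor 140: modified quotas North 7.107, South 0.979, East 2.521, West 4.050, Central 6.221, Coastal 4.314, Highland 4.650.
Geometric-mean thresholds: North √(7·8)=7.483, South (min 1), East √(2·3)=2.449, West √(4·5)=4.472, Central √(6·7)=6.481, Coastal √(4·5)=4.472, Highland √(4·5)=4.472.
Each quota rounded against its threshold gives North 7, South 1, East 3, West 4, Central 6, Coastal 4, Highland 5 (total 30).

North: 7, South: 1, East: 3, West: 4, Central: 6, Coastal: 4, Highland: 5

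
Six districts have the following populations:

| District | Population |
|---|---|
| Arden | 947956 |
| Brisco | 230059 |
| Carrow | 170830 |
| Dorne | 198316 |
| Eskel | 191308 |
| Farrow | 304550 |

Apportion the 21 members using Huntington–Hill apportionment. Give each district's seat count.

Arden 10; Brisco 2; Carrow 2; Dorne 2; Eskel 2; Farrow 3

With divisor 96922: modified quotas Arden 9.781, Brisco 2.374, Carrow 1.763, Dorne 2.046, Eskel 1.974, Farrow 3.142.
Geometric-mean thresholds: Arden √(9·10)=9.487, Brisco √(2·3)=2.449, Carrow √(1·2)=1.414, Dorne √(2·3)=2.449, Eskel √(1·2)=1.414, Farrow √(3·4)=3.464.
Each quota rounded against its threshold gives Arden 10, Brisco 2, Carrow 2, Dorne 2, Eskel 2, Farrow 3 (total 21).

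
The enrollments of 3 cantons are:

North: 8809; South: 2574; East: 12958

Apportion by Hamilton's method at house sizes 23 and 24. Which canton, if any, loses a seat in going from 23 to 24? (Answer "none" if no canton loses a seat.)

At 23 seats: North 8, South 3, East 12.
At 24 seats: North 9, South 2, East 13.
South drops from 3 to 2.

South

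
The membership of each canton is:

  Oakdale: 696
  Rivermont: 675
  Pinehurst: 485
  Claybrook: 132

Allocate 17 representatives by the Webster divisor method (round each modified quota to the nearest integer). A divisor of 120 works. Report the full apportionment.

With modified divisor 120: modified quotas Oakdale 5.800, Rivermont 5.625, Pinehurst 4.042, Claybrook 1.100.
Rounding to the nearest integer: Oakdale 6, Rivermont 6, Pinehurst 4, Claybrook 1 (total 17).

Oakdale: 6, Rivermont: 6, Pinehurst: 4, Claybrook: 1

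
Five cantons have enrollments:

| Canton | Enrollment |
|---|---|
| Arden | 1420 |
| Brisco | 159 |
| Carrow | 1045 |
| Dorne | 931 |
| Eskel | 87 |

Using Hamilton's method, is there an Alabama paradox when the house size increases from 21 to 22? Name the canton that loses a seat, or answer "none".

At 21 seats: Arden 8, Brisco 1, Carrow 6, Dorne 5, Eskel 1.
At 22 seats: Arden 9, Brisco 1, Carrow 6, Dorne 6, Eskel 0.
Eskel drops from 1 to 0.

Eskel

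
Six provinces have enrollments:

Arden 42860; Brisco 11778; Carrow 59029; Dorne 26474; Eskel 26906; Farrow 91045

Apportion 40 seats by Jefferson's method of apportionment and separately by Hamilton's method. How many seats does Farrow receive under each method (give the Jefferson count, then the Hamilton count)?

15 and 14

Jefferson: Arden 7, Brisco 1, Carrow 9, Dorne 4, Eskel 4, Farrow 15.
Hamilton: Arden 7, Brisco 2, Carrow 9, Dorne 4, Eskel 4, Farrow 14.
Farrow gets 15 under Jefferson and 14 under Hamilton.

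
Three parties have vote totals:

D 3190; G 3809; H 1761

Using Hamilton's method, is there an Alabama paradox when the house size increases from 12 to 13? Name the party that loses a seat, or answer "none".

H

At 12 seats: D 4, G 5, H 3.
At 13 seats: D 5, G 6, H 2.
H drops from 3 to 2.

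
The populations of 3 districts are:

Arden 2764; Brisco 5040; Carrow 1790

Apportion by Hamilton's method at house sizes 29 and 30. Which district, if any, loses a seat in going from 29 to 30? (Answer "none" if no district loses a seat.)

At 29 seats: Arden 8, Brisco 15, Carrow 6.
At 30 seats: Arden 9, Brisco 16, Carrow 5.
Carrow drops from 6 to 5.

Carrow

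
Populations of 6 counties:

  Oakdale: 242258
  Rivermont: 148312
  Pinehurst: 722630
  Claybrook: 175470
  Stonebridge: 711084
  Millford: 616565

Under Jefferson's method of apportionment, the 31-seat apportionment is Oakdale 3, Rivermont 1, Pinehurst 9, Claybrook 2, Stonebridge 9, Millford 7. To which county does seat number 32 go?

Priority for the next seat is population ÷ (current seats + 1).
Priorities: Oakdale 60564.500, Rivermont 74156.000, Pinehurst 72263.000, Claybrook 58490.000, Stonebridge 71108.400, Millford 77070.625.
Highest priority: Millford.

Millford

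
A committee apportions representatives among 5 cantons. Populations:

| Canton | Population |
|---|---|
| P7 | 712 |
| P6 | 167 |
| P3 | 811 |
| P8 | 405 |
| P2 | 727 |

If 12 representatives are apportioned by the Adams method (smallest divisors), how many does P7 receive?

3

Standard divisor 2822/12 ≈ 235.167; standard quotas: P7 3.028, P6 0.710, P3 3.449, P8 1.722, P2 3.091.
Rounding up gives 4, 1, 4, 2, 4 = 15 seats, so the divisor must be adjusted.
With modified divisor 300: modified quotas P7 2.373, P6 0.557, P3 2.703, P8 1.350, P2 2.423.
Rounding up: P7 3, P6 1, P3 3, P8 2, P2 3 (total 12).
P7 receives 3.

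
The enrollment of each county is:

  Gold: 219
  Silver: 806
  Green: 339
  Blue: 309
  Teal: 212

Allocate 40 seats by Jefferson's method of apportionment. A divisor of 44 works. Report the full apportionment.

With modified divisor 44: modified quotas Gold 4.977, Silver 18.318, Green 7.705, Blue 7.023, Teal 4.818.
Rounding down: Gold 4, Silver 18, Green 7, Blue 7, Teal 4 (total 40).

Gold 4, Silver 18, Green 7, Blue 7, Teal 4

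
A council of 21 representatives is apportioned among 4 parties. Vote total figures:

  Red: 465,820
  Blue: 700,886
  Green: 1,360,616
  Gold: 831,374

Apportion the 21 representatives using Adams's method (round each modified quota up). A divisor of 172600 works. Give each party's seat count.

Red 3, Blue 5, Green 8, Gold 5

With modified divisor 172600: modified quotas Red 2.699, Blue 4.061, Green 7.883, Gold 4.817.
Rounding up: Red 3, Blue 5, Green 8, Gold 5 (total 21).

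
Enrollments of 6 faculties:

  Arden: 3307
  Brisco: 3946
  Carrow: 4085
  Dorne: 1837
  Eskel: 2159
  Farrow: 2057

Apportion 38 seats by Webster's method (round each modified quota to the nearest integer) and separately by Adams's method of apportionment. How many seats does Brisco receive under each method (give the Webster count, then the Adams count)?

Webster: Arden 7, Brisco 9, Carrow 9, Dorne 4, Eskel 5, Farrow 4.
Adams: Arden 7, Brisco 8, Carrow 9, Dorne 4, Eskel 5, Farrow 5.
Brisco gets 9 under Webster and 8 under Adams.

9 and 8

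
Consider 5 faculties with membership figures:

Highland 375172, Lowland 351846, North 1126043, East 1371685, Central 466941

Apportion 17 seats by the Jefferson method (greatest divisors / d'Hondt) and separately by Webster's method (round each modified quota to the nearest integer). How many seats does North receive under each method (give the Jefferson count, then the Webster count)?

6 and 5

Jefferson: Highland 1, Lowland 1, North 6, East 7, Central 2.
Webster: Highland 2, Lowland 2, North 5, East 6, Central 2.
North gets 6 under Jefferson and 5 under Webster.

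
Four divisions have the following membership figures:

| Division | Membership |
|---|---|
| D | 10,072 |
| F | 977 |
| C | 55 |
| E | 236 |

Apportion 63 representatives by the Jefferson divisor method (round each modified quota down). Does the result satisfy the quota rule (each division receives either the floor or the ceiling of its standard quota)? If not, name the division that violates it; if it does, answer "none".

D

Standard quotas: D 55.956, F 5.428, C 0.306, E 1.311.
Jefferson allocation: D 57, F 5, C 0, E 1.
D has quota 55.956 (lower 55, upper 56) but receives 57 — outside the quota interval.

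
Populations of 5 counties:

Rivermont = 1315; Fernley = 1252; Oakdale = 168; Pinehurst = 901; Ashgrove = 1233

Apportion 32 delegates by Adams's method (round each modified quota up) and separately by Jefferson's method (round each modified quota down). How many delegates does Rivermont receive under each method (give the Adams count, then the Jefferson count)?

Adams: Rivermont 8, Fernley 8, Oakdale 2, Pinehurst 6, Ashgrove 8.
Jefferson: Rivermont 9, Fernley 8, Oakdale 1, Pinehurst 6, Ashgrove 8.
Rivermont gets 8 under Adams and 9 under Jefferson.

8 and 9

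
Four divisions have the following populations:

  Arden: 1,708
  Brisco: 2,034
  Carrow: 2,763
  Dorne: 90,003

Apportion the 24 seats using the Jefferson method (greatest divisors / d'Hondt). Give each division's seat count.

Arden 0, Brisco 0, Carrow 0, Dorne 24

Standard divisor 96508/24 ≈ 4021.167; standard quotas: Arden 0.425, Brisco 0.506, Carrow 0.687, Dorne 22.382.
Rounding down gives 0, 0, 0, 22 = 22 seats, so the divisor must be adjusted.
With modified divisor 3700: modified quotas Arden 0.462, Brisco 0.550, Carrow 0.747, Dorne 24.325.
Rounding down: Arden 0, Brisco 0, Carrow 0, Dorne 24 (total 24).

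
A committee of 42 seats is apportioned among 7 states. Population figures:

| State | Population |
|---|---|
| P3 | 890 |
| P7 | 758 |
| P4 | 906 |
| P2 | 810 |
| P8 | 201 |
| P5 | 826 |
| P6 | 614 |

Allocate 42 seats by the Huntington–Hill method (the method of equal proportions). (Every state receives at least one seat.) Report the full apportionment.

With divisor 120: modified quotas P3 7.417, P7 6.317, P4 7.550, P2 6.750, P8 1.675, P5 6.883, P6 5.117.
Geometric-mean thresholds: P3 √(7·8)=7.483, P7 √(6·7)=6.481, P4 √(7·8)=7.483, P2 √(6·7)=6.481, P8 √(1·2)=1.414, P5 √(6·7)=6.481, P6 √(5·6)=5.477.
Each quota rounded against its threshold gives P3 7, P7 6, P4 8, P2 7, P8 2, P5 7, P6 5 (total 42).

P3 7, P7 6, P4 8, P2 7, P8 2, P5 7, P6 5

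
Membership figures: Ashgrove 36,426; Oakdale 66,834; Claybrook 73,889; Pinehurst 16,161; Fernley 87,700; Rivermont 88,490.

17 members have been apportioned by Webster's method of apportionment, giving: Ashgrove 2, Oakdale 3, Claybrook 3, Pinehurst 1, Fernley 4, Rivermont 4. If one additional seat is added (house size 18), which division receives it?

Priority for the next seat is population ÷ (current seats + 0.5).
Priorities: Ashgrove 14570.400, Oakdale 19095.429, Claybrook 21111.143, Pinehurst 10774.000, Fernley 19488.889, Rivermont 19664.444.
Highest priority: Claybrook.

Claybrook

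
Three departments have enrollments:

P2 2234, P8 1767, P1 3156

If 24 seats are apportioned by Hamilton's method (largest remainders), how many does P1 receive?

11

The standard divisor is 7157/24 ≈ 298.208.
Standard quotas: P2 7.491, P8 5.925, P1 10.583.
Lower quotas: P2 7, P8 5, P1 10 (sum 22, leaving 2 seats).
Remainders in descending order: P8 0.925, P1 0.583, P2 0.491.
Largest remainders: P8, P1 receive the extra seats.
P1 receives 11.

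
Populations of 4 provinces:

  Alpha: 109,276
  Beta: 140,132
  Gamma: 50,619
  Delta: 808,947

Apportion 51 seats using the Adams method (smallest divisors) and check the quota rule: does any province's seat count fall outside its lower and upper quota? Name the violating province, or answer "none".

Standard quotas: Alpha 5.025, Beta 6.444, Gamma 2.328, Delta 37.202.
Adams allocation: Alpha 5, Beta 7, Gamma 3, Delta 36.
Delta has quota 37.202 (lower 37, upper 38) but receives 36 — outside the quota interval.

Delta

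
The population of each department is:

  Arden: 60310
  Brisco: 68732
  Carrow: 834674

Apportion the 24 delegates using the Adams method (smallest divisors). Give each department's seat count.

Standard divisor 963716/24 ≈ 40154.833; standard quotas: Arden 1.502, Brisco 1.712, Carrow 20.786.
Rounding up gives 2, 2, 21 = 25 seats, so the divisor must be adjusted.
With modified divisor 42800: modified quotas Arden 1.409, Brisco 1.606, Carrow 19.502.
Rounding up: Arden 2, Brisco 2, Carrow 20 (total 24).

Arden: 2, Brisco: 2, Carrow: 20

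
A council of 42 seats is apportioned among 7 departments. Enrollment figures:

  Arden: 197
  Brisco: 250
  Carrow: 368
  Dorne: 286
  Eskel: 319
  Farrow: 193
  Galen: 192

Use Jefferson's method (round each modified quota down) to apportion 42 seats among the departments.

Standard divisor 1805/42 ≈ 42.976; standard quotas: Arden 4.584, Brisco 5.817, Carrow 8.563, Dorne 6.655, Eskel 7.423, Farrow 4.491, Galen 4.468.
Rounding down gives 4, 5, 8, 6, 7, 4, 4 = 38 seats, so the divisor must be adjusted.
With modified divisor 39.6: modified quotas Arden 4.975, Brisco 6.313, Carrow 9.293, Dorne 7.222, Eskel 8.056, Farrow 4.874, Galen 4.848.
Rounding down: Arden 4, Brisco 6, Carrow 9, Dorne 7, Eskel 8, Farrow 4, Galen 4 (total 42).

Arden: 4; Brisco: 6; Carrow: 9; Dorne: 7; Eskel: 8; Farrow: 4; Galen: 4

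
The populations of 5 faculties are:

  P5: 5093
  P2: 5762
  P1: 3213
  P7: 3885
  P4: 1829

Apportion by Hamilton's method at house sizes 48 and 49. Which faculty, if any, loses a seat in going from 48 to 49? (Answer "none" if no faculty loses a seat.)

At 48 seats: P5 12, P2 14, P1 8, P7 9, P4 5.
At 49 seats: P5 13, P2 14, P1 8, P7 10, P4 4.
P4 drops from 5 to 4.

P4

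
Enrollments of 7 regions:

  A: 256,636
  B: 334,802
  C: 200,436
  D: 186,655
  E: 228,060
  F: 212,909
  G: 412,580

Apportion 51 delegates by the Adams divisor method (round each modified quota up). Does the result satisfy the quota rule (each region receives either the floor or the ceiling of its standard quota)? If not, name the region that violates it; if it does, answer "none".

Standard quotas: A 7.144, B 9.320, C 5.580, D 5.196, E 6.349, F 5.927, G 11.485.
Adams allocation: A 7, B 9, C 6, D 5, E 7, F 6, G 11.
Every allocation lies between the lower and upper quota.

none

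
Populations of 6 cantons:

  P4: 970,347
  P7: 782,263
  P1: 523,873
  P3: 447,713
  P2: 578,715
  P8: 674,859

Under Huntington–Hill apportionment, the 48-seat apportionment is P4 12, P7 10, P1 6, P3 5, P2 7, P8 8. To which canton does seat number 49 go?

Priority for the next seat is population ÷ (√(s·(s+1))).
Priorities: P4 77689.937, P7 74585.851, P1 80835.359, P3 81740.836, P2 77334.045, P8 79532.896.
Highest priority: P3.

P3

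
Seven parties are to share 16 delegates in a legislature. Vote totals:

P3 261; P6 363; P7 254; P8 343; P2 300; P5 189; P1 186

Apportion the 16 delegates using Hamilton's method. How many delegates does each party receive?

Total 1896; standard divisor 1896/16 ≈ 118.5.
Standard quotas: P3 2.203, P6 3.063, P7 2.143, P8 2.895, P2 2.532, P5 1.595, P1 1.570.
Lower quotas: P3 2, P6 3, P7 2, P8 2, P2 2, P5 1, P1 1 (sum 13, leaving 3 seats).
Remainders in descending order: P8 0.895, P5 0.595, P1 0.570, P2 0.532, P3 0.203, P7 0.143, P6 0.063.
Largest remainders: P8, P5, P1 receive the extra seats.

P3: 2; P6: 3; P7: 2; P8: 3; P2: 2; P5: 2; P1: 2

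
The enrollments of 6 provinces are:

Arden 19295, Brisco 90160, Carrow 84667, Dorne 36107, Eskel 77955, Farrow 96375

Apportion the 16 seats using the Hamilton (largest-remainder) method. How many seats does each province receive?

Total 404559; standard divisor 404559/16 ≈ 25284.938.
Standard quotas: Arden 0.7631, Brisco 3.5658, Carrow 3.3485, Dorne 1.4280, Eskel 3.0831, Farrow 3.8116.
Lower quotas: Arden 0, Brisco 3, Carrow 3, Dorne 1, Eskel 3, Farrow 3 (sum 13, leaving 3 seats).
Remainders in descending order: Farrow 0.8116, Arden 0.7631, Brisco 0.5658, Dorne 0.4280, Carrow 0.3485, Eskel 0.0831.
Largest remainders: Farrow, Arden, Brisco receive the extra seats.

Arden 1, Brisco 4, Carrow 3, Dorne 1, Eskel 3, Farrow 4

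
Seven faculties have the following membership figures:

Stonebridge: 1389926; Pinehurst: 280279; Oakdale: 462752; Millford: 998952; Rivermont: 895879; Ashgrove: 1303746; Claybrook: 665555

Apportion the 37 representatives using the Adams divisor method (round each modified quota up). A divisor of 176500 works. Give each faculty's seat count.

Stonebridge 8, Pinehurst 2, Oakdale 3, Millford 6, Rivermont 6, Ashgrove 8, Claybrook 4

With modified divisor 176500: modified quotas Stonebridge 7.875, Pinehurst 1.588, Oakdale 2.622, Millford 5.660, Rivermont 5.076, Ashgrove 7.387, Claybrook 3.771.
Rounding up: Stonebridge 8, Pinehurst 2, Oakdale 3, Millford 6, Rivermont 6, Ashgrove 8, Claybrook 4 (total 37).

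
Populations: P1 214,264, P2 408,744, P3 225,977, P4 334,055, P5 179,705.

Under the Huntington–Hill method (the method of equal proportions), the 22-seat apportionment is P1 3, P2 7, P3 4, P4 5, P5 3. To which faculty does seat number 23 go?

Priority for the next seat is population ÷ (√(s·(s+1))).
Priorities: P1 61852.689, P2 54620.715, P3 50529.993, P4 60989.820, P5 51876.365.
Highest priority: P1.

P1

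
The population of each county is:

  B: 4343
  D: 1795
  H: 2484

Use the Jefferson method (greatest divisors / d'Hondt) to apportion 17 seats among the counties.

Standard divisor 8622/17 ≈ 507.176; standard quotas: B 8.563, D 3.539, H 4.898.
Rounding down gives 8, 3, 4 = 15 seats, so the divisor must be adjusted.
With modified divisor 470: modified quotas B 9.240, D 3.819, H 5.285.
Rounding down: B 9, D 3, H 5 (total 17).

B=9; D=3; H=5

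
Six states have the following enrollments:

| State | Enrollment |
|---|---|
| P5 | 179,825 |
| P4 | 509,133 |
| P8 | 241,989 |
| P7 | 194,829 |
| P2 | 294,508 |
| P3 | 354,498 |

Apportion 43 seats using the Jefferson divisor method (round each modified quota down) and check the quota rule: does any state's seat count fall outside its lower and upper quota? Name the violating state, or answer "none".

none

Standard quotas: P5 4.357, P4 12.335, P8 5.863, P7 4.720, P2 7.135, P3 8.589.
Jefferson allocation: P5 4, P4 13, P8 6, P7 4, P2 7, P3 9.
Every allocation lies between the lower and upper quota.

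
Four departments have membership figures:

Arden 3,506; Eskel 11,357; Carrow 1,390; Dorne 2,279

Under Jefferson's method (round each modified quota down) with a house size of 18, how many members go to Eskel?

Standard divisor 18532/18 ≈ 1029.556; standard quotas: Arden 3.405, Eskel 11.031, Carrow 1.350, Dorne 2.214.
Rounding down gives 3, 11, 1, 2 = 17 seats, so the divisor must be adjusted.
With modified divisor 900: modified quotas Arden 3.896, Eskel 12.619, Carrow 1.544, Dorne 2.532.
Rounding down: Arden 3, Eskel 12, Carrow 1, Dorne 2 (total 18).
Eskel receives 12.

12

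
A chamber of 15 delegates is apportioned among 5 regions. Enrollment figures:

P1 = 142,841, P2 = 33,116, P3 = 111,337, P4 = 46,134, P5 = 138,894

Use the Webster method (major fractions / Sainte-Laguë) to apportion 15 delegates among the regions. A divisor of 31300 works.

P1=5, P2=1, P3=4, P4=1, P5=4

With modified divisor 31300: modified quotas P1 4.564, P2 1.058, P3 3.557, P4 1.474, P5 4.438.
Rounding to the nearest integer: P1 5, P2 1, P3 4, P4 1, P5 4 (total 15).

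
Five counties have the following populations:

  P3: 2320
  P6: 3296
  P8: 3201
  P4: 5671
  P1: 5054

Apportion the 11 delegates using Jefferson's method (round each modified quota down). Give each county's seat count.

Standard divisor 19542/11 ≈ 1776.545; standard quotas: P3 1.306, P6 1.855, P8 1.802, P4 3.192, P1 2.845.
Rounding down gives 1, 1, 1, 3, 2 = 8 seats, so the divisor must be adjusted.
With modified divisor 1500: modified quotas P3 1.547, P6 2.197, P8 2.134, P4 3.781, P1 3.369.
Rounding down: P3 1, P6 2, P8 2, P4 3, P1 3 (total 11).

P3: 1, P6: 2, P8: 2, P4: 3, P1: 3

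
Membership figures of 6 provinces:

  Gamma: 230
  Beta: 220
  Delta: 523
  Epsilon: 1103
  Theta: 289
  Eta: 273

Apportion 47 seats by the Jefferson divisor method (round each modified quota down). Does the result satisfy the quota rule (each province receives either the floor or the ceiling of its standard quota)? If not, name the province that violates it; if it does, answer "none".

none

Standard quotas: Gamma 4.098, Beta 3.920, Delta 9.318, Epsilon 19.652, Theta 5.149, Eta 4.864.
Jefferson allocation: Gamma 4, Beta 4, Delta 9, Epsilon 20, Theta 5, Eta 5.
Every allocation lies between the lower and upper quota.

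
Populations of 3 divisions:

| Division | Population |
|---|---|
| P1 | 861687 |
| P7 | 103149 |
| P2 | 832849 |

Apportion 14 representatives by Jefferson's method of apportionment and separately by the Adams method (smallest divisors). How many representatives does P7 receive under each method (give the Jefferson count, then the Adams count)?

Jefferson: P1 7, P7 0, P2 7.
Adams: P1 7, P7 1, P2 6.
P7 gets 0 under Jefferson and 1 under Adams.

0 and 1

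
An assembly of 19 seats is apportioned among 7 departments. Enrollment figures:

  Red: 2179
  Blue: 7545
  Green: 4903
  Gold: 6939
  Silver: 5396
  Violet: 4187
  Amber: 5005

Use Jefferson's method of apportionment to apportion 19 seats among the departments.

Standard divisor 36154/19 ≈ 1902.842; standard quotas: Red 1.145, Blue 3.965, Green 2.577, Gold 3.647, Silver 2.836, Violet 2.200, Amber 2.630.
Rounding down gives 1, 3, 2, 3, 2, 2, 2 = 15 seats, so the divisor must be adjusted.
With modified divisor 1650: modified quotas Red 1.321, Blue 4.573, Green 2.972, Gold 4.205, Silver 3.270, Violet 2.538, Amber 3.033.
Rounding down: Red 1, Blue 4, Green 2, Gold 4, Silver 3, Violet 2, Amber 3 (total 19).

Red 1; Blue 4; Green 2; Gold 4; Silver 3; Violet 2; Amber 3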